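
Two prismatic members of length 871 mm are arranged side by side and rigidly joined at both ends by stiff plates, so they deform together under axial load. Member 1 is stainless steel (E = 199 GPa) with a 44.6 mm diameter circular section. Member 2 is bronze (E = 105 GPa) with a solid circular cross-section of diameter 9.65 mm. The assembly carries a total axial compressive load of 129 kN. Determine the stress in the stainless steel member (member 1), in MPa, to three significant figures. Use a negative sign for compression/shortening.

A_1 = 1562 mm².
A_2 = 73.14 mm².
Equal strain + equilibrium ⇒ each member carries load in proportion to AE: A₁E₁ = 310900000 N, A₂E₂ = 7680000 N, ΣAE = 318600000 N.
σ₁ = P·E₁/ΣAE = -129000·199000/318600000 = -80.58 MPa.

-80.6 MPa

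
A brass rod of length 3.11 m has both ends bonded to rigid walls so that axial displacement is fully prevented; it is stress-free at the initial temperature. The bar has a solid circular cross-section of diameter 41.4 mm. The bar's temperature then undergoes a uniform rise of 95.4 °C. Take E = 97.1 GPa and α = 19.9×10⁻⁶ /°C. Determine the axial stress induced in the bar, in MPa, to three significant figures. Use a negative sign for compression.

Free thermal expansion αLΔT = 19.9e-6 · 3110 · 95.4 = 5.904 mm.
The walls impose strain ε = −(5.904)/3110 = -1.8985e-03; σ = Eε = 97100 · -1.8985e-03 = -184.3 MPa.

-184 MPa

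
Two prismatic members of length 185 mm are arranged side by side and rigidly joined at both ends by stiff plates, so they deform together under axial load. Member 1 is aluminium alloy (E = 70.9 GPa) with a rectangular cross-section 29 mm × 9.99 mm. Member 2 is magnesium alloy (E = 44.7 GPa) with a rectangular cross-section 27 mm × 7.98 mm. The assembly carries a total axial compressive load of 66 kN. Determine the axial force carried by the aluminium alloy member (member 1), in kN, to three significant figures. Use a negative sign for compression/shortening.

-44.9 kN

A_1 = 289.7 mm².
A_2 = 215.5 mm².
Equal strain + equilibrium ⇒ each member carries load in proportion to AE: A₁E₁ = 20540000 N, A₂E₂ = 9631000 N, ΣAE = 30170000 N.
F₁ = P·A₁E₁/ΣAE = -66000·20540000/30170000 = -44930 N.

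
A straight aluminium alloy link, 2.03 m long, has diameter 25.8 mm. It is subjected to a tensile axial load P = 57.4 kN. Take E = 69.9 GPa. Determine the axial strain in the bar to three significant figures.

0.00157

A = 522.8 mm².
σ = N/A = 109.8 MPa; ε = σ/E = 109.8/69900 = 1.571e-03.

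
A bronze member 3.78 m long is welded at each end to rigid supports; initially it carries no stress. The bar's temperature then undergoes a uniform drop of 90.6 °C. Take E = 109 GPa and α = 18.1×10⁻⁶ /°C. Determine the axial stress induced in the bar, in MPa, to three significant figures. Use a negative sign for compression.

179 MPa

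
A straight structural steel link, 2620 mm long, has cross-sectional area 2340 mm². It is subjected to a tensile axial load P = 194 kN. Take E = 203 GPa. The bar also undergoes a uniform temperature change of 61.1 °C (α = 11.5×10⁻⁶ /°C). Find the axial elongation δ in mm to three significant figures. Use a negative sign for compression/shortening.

2.91 mm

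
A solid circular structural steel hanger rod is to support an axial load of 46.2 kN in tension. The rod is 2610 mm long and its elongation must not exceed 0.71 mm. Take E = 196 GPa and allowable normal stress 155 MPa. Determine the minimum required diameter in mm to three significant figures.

33.2 mm

Required area A ≥ P/σ_allow = 46200/155 = 298.1 mm².
For a solid circular section, d ≥ √(4A/π) = 19.48 mm.
Elongation limit: A ≥ PL/(Eδ_allow) = 46200·2610/(196000·0.71) = 866.5 mm² ⇒ d ≥ 33.22 mm.
The elongation limit governs.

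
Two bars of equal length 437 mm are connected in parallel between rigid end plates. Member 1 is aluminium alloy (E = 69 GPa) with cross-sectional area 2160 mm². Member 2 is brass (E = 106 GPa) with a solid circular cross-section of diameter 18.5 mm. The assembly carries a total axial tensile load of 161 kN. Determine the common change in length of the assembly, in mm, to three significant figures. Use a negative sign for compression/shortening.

0.396 mm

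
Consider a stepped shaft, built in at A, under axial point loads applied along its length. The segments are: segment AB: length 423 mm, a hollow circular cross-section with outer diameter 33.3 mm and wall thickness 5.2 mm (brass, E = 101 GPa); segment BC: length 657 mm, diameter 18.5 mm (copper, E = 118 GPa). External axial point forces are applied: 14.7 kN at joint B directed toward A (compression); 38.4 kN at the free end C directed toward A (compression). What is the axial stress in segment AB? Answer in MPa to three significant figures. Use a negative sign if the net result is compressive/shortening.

Internal axial forces (sectioning from the free end, tension +): N_BC = -38.4 kN, N_AB = -53.1 kN.
A_AB = 459 mm².
σ_AB = N_AB/A_AB = -53100/459 = -115.7 MPa.

-116 MPa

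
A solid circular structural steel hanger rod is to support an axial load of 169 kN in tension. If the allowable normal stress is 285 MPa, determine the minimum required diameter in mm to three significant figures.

Required area A ≥ P/σ_allow = 169000/285 = 593 mm².
For a solid circular section, d ≥ √(4A/π) = 27.48 mm.

27.5 mm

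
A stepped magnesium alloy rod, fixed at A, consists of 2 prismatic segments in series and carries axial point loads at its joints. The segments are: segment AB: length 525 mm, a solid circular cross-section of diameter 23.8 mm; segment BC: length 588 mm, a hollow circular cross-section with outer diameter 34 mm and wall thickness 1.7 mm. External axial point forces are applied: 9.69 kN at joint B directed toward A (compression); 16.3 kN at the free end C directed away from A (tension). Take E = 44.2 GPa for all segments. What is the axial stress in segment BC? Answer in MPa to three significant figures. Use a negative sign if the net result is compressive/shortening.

94.5 MPa

Internal axial forces (sectioning from the free end, tension +): N_BC = 16.3 kN, N_AB = 6.61 kN.
A_BC = 172.5 mm².
σ_BC = N_BC/A_BC = 16300/172.5 = 94.49 MPa.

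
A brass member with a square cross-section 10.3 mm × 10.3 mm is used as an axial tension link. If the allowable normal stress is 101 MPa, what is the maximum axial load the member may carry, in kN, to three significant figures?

10.7 kN

A = 106.1 mm².
P_max = σ_allow · A = 101 · 106.1 = 10720 N = 10.72 kN.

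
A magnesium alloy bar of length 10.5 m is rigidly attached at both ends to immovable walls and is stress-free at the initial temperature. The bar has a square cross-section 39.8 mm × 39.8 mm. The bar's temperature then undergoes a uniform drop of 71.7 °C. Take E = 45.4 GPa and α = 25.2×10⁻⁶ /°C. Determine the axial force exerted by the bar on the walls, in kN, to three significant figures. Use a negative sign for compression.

Free thermal expansion αLΔT = 25.2e-6 · 10500 · -71.7 = -18.97 mm.
The walls impose strain ε = −(-18.97)/10500 = 1.8068e-03; σ = Eε = 45400 · 1.8068e-03 = 82.03 MPa.
Wall reaction R = σ·A = 82.03·1584 = 129900 N = 129.9 kN.

130 kN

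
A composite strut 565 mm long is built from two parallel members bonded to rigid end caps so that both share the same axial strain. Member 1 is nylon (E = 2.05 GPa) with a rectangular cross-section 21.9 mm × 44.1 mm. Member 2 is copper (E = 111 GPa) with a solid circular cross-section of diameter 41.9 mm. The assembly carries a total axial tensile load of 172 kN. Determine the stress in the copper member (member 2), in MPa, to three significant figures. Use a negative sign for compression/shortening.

123 MPa

A_1 = 965.8 mm².
A_2 = 1379 mm².
Equal strain + equilibrium ⇒ each member carries load in proportion to AE: A₁E₁ = 1980000 N, A₂E₂ = 153100000 N, ΣAE = 155000000 N.
σ₂ = P·E₂/ΣAE = 172000·111000/155000000 = 123.1 MPa.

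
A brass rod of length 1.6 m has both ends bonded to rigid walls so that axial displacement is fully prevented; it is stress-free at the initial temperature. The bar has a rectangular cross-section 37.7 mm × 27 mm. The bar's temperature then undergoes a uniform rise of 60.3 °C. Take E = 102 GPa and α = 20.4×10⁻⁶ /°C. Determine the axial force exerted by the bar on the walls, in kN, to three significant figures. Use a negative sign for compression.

Free thermal expansion αLΔT = 20.4e-6 · 1600 · 60.3 = 1.968 mm.
The walls impose strain ε = −(1.968)/1600 = -1.2301e-03; σ = Eε = 102000 · -1.2301e-03 = -125.5 MPa.
Wall reaction R = σ·A = -125.5·1018 = -127700 N = -127.7 kN.

-128 kN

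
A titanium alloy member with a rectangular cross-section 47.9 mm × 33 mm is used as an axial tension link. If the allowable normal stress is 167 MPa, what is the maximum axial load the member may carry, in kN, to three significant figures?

A = 1581 mm².
P_max = σ_allow · A = 167 · 1581 = 264000 N = 264 kN.

264 kN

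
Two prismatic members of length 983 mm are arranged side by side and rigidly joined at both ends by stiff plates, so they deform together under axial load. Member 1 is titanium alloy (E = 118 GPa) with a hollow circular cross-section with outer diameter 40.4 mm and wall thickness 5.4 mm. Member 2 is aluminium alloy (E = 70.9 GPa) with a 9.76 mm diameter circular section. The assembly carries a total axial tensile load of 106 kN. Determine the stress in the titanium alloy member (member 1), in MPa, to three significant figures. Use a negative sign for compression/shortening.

166 MPa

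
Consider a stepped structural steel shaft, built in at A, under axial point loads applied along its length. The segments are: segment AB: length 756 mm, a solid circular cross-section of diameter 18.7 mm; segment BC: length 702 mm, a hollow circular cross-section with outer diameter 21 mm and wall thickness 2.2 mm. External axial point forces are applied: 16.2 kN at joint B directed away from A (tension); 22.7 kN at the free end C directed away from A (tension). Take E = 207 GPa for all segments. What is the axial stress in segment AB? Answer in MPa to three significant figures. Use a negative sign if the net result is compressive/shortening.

Internal axial forces (sectioning from the free end, tension +): N_BC = 22.7 kN, N_AB = 38.9 kN.
A_AB = 274.6 mm².
σ_AB = N_AB/A_AB = 38900/274.6 = 141.6 MPa.

142 MPa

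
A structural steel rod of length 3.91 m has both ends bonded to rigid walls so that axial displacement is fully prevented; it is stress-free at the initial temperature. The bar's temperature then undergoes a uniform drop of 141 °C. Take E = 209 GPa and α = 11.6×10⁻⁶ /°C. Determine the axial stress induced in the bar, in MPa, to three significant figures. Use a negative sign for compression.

342 MPa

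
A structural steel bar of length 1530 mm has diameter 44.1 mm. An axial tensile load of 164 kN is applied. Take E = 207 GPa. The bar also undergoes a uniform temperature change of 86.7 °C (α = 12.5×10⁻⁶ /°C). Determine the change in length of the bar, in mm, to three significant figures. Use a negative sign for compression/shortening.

2.45 mm

A = 1527 mm².
δ_mech = NL/(AE) = 164000·1530/(1527·207000) = 0.7936 mm.
δ_thermal = αLΔT = 12.5e-6·1530·86.7 = 1.658 mm.
δ = δ_mech + δ_thermal = 2.452 mm.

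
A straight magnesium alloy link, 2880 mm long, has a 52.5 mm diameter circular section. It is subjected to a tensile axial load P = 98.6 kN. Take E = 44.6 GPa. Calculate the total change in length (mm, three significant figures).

A = 2165 mm².
δ_mech = NL/(AE) = 98600·2880/(2165·44600) = 2.941 mm.

2.94 mm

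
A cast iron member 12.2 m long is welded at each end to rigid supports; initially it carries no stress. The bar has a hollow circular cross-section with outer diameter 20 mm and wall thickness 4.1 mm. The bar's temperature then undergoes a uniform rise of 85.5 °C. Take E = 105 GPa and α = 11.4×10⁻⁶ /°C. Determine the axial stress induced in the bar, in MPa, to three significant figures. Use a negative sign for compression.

Free thermal expansion αLΔT = 11.4e-6 · 12200 · 85.5 = 11.89 mm.
The walls impose strain ε = −(11.89)/12200 = -9.7470e-04; σ = Eε = 105000 · -9.7470e-04 = -102.3 MPa.

-102 MPa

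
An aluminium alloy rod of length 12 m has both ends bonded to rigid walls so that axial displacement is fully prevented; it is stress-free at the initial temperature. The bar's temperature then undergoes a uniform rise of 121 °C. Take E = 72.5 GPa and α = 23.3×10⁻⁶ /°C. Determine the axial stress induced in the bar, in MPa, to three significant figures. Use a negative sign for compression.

Free thermal expansion αLΔT = 23.3e-6 · 12000 · 121 = 33.83 mm.
The walls impose strain ε = −(33.83)/12000 = -2.8193e-03; σ = Eε = 72500 · -2.8193e-03 = -204.4 MPa.

-204 MPa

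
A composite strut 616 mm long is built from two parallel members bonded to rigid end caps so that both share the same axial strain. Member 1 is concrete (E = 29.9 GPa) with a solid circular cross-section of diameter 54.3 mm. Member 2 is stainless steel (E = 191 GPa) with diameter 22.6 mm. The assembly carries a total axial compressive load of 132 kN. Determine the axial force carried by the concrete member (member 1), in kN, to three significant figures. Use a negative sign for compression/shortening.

A_1 = 2316 mm².
A_2 = 401.1 mm².
Equal strain + equilibrium ⇒ each member carries load in proportion to AE: A₁E₁ = 69240000 N, A₂E₂ = 76620000 N, ΣAE = 145900000 N.
F₁ = P·A₁E₁/ΣAE = -132000·69240000/145900000 = -62660 N.

-62.7 kN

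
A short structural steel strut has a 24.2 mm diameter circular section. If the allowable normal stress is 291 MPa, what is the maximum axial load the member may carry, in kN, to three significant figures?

134 kN

A = 460 mm².
P_max = σ_allow · A = 291 · 460 = 133800 N = 133.8 kN.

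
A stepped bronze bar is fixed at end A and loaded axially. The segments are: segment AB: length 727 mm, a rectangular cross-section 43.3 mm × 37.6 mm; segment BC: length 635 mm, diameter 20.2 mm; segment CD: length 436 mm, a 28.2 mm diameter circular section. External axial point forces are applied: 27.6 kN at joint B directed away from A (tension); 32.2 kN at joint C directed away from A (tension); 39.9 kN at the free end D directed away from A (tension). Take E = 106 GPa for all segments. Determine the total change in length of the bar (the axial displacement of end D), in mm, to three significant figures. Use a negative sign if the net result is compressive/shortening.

Internal axial forces (sectioning from the free end, tension +): N_CD = 39.9 kN, N_BC = 72.1 kN, N_AB = 99.7 kN.
A_AB = 1628 mm².
A_BC = 320.5 mm².
A_CD = 624.6 mm².
δ_AB = 99700·727/(1628·106000) = 0.42 mm
δ_BC = 72100·635/(320.5·106000) = 1.348 mm
δ_CD = 39900·436/(624.6·106000) = 0.2628 mm
δ = Σδ_i = 2.031 mm.

2.03 mm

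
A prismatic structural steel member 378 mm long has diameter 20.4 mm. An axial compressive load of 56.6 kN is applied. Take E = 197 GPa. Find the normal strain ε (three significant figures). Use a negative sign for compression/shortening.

A = 326.9 mm².
σ = N/A = -173.2 MPa; ε = σ/E = -173.2/197000 = -8.790e-04.

-8.79e-04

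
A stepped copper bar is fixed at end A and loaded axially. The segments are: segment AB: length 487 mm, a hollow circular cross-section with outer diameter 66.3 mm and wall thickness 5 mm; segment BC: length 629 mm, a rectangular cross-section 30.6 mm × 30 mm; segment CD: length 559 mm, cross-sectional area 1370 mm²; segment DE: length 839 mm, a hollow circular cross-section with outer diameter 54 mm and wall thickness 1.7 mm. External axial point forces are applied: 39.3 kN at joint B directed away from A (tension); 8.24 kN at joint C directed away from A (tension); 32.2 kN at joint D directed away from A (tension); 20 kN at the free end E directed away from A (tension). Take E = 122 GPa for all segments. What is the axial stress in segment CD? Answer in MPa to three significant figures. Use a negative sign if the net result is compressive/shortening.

38.1 MPa

Internal axial forces (sectioning from the free end, tension +): N_DE = 20 kN, N_CD = 52.2 kN, N_BC = 60.44 kN, N_AB = 99.74 kN.
σ_CD = N_CD/A_CD = 52200/1370 = 38.1 MPa.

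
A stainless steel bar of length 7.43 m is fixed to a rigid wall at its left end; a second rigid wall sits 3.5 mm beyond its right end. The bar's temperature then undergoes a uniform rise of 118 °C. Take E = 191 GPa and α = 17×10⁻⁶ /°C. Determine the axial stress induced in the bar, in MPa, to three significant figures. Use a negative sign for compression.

-293 MPa

Free thermal expansion αLΔT = 17e-6 · 7430 · 118 = 14.9 mm.
The walls engage after the gap closes; constrained expansion = 14.9 − 3.5 = 11.4 mm.
The walls impose strain ε = −(11.4)/7430 = -1.5349e-03; σ = Eε = 191000 · -1.5349e-03 = -293.2 MPa.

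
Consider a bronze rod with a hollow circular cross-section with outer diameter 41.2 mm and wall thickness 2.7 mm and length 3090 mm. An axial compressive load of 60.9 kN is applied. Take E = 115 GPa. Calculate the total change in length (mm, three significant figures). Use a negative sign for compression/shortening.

A = 326.6 mm².
δ_mech = NL/(AE) = -60900·3090/(326.6·115000) = -5.011 mm.

-5.01 mm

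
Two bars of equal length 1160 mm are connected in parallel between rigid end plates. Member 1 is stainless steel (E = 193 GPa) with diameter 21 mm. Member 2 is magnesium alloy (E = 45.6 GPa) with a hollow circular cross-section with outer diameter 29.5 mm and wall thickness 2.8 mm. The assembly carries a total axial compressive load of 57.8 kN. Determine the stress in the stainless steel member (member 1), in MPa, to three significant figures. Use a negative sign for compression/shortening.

A_1 = 346.4 mm².
A_2 = 234.9 mm².
Equal strain + equilibrium ⇒ each member carries load in proportion to AE: A₁E₁ = 66850000 N, A₂E₂ = 10710000 N, ΣAE = 77560000 N.
σ₁ = P·E₁/ΣAE = -57800·193000/77560000 = -143.8 MPa.

-144 MPa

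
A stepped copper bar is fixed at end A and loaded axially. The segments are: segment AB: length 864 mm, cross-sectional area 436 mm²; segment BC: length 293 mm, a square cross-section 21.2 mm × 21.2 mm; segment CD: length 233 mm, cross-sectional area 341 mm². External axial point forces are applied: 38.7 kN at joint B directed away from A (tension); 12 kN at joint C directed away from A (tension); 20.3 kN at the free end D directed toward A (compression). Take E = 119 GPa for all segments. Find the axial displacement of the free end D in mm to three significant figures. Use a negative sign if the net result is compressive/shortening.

Internal axial forces (sectioning from the free end, tension +): N_CD = -20.3 kN, N_BC = -8.3 kN, N_AB = 30.4 kN.
A_BC = 449.4 mm².
δ_AB = 30400·864/(436·119000) = 0.5062 mm
δ_BC = -8300·293/(449.4·119000) = -0.04547 mm
δ_CD = -20300·233/(341·119000) = -0.1166 mm
δ = Σδ_i = 0.3442 mm.

0.344 mm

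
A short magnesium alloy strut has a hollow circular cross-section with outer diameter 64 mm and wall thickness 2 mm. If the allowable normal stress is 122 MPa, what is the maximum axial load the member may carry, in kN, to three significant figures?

47.5 kN

A = 389.6 mm².
P_max = σ_allow · A = 122 · 389.6 = 47530 N = 47.53 kN.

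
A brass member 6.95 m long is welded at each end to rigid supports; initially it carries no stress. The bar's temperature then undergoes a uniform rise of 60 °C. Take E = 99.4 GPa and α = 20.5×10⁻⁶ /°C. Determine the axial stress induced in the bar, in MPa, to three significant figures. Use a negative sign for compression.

-122 MPa

Free thermal expansion αLΔT = 20.5e-6 · 6950 · 60 = 8.549 mm.
The walls impose strain ε = −(8.549)/6950 = -1.2300e-03; σ = Eε = 99400 · -1.2300e-03 = -122.3 MPa.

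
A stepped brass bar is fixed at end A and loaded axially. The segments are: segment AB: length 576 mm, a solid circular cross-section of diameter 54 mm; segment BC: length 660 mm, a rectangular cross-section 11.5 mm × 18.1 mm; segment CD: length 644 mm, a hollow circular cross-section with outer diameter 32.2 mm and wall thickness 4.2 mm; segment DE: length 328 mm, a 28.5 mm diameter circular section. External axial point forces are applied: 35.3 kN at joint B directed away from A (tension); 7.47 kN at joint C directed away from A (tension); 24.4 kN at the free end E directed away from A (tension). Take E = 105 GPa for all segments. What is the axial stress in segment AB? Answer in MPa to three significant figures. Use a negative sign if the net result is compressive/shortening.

29.3 MPa

Internal axial forces (sectioning from the free end, tension +): N_DE = 24.4 kN, N_CD = 24.4 kN, N_BC = 31.87 kN, N_AB = 67.17 kN.
A_AB = 2290 mm².
σ_AB = N_AB/A_AB = 67170/2290 = 29.33 MPa.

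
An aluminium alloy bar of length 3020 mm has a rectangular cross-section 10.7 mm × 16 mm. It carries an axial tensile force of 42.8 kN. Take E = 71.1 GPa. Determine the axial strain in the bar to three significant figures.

A = 171.2 mm².
σ = N/A = 250 MPa; ε = σ/E = 250/71100 = 3.516e-03.

0.00352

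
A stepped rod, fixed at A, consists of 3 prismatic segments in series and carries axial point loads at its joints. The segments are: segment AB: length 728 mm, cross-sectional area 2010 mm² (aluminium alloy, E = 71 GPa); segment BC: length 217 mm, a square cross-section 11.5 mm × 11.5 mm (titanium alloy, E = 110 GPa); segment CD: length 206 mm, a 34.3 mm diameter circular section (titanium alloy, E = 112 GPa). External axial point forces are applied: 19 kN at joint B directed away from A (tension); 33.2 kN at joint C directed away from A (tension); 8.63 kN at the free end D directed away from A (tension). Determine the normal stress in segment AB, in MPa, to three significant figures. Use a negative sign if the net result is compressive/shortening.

Internal axial forces (sectioning from the free end, tension +): N_CD = 8.63 kN, N_BC = 41.83 kN, N_AB = 60.83 kN.
σ_AB = N_AB/A_AB = 60830/2010 = 30.26 MPa.

30.3 MPa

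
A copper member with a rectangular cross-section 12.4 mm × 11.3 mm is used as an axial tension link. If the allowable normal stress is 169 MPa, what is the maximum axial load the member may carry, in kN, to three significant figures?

A = 140.1 mm².
P_max = σ_allow · A = 169 · 140.1 = 23680 N = 23.68 kN.

23.7 kN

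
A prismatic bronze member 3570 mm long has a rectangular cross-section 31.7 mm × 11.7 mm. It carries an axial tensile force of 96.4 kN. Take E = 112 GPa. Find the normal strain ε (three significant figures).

0.00232

A = 370.9 mm².
σ = N/A = 259.9 MPa; ε = σ/E = 259.9/112000 = 2.321e-03.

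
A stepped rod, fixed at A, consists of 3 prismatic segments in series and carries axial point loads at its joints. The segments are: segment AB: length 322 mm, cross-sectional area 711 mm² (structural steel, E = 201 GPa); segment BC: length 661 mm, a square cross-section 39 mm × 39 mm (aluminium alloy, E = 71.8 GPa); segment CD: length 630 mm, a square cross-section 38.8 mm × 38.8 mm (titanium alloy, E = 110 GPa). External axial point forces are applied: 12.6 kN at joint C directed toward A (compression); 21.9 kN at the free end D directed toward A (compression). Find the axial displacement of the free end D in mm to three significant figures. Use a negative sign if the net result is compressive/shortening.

Internal axial forces (sectioning from the free end, tension +): N_CD = -21.9 kN, N_BC = -34.5 kN, N_AB = -34.5 kN.
A_BC = 1521 mm².
A_CD = 1505 mm².
δ_AB = -34500·322/(711·201000) = -0.07773 mm
δ_BC = -34500·661/(1521·71800) = -0.2088 mm
δ_CD = -21900·630/(1505·110000) = -0.08332 mm
δ = Σδ_i = -0.3699 mm.

-0.370 mm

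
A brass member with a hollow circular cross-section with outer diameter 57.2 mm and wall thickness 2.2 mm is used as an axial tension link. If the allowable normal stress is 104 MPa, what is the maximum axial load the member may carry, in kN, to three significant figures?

A = 380.1 mm².
P_max = σ_allow · A = 104 · 380.1 = 39530 N = 39.53 kN.

39.5 kN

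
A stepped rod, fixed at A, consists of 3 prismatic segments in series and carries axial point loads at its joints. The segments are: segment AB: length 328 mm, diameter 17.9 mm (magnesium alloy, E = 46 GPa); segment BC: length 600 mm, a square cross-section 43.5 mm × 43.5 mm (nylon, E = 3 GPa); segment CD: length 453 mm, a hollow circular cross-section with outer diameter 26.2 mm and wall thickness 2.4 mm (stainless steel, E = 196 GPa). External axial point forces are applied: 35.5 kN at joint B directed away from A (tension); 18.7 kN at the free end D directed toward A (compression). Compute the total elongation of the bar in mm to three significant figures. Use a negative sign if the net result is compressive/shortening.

Internal axial forces (sectioning from the free end, tension +): N_CD = -18.7 kN, N_BC = -18.7 kN, N_AB = 16.8 kN.
A_AB = 251.6 mm².
A_BC = 1892 mm².
A_CD = 179.4 mm².
δ_AB = 16800·328/(251.6·46000) = 0.476 mm
δ_BC = -18700·600/(1892·3000) = -1.976 mm
δ_CD = -18700·453/(179.4·196000) = -0.2408 mm
δ = Σδ_i = -1.741 mm.

-1.74 mm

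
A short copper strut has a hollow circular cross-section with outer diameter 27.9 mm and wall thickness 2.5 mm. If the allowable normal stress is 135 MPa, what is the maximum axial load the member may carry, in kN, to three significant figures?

26.9 kN

A = 199.5 mm².
P_max = σ_allow · A = 135 · 199.5 = 26930 N = 26.93 kN.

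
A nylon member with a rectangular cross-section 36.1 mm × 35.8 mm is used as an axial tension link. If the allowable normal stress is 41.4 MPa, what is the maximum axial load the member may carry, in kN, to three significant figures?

53.5 kN

A = 1292 mm².
P_max = σ_allow · A = 41.4 · 1292 = 53500 N = 53.5 kN.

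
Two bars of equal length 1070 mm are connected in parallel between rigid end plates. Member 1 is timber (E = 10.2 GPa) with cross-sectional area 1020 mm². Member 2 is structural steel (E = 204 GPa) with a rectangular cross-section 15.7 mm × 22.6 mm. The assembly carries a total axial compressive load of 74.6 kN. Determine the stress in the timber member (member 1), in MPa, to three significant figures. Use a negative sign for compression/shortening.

-9.19 MPa

A_2 = 354.8 mm².
Equal strain + equilibrium ⇒ each member carries load in proportion to AE: A₁E₁ = 10400000 N, A₂E₂ = 72380000 N, ΣAE = 82790000 N.
σ₁ = P·E₁/ΣAE = -74600·10200/82790000 = -9.191 MPa.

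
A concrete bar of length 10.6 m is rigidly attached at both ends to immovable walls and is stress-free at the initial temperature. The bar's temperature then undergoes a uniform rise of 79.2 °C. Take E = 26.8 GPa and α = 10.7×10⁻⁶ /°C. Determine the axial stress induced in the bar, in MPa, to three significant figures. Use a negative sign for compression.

Free thermal expansion αLΔT = 10.7e-6 · 10600 · 79.2 = 8.983 mm.
The walls impose strain ε = −(8.983)/10600 = -8.4744e-04; σ = Eε = 26800 · -8.4744e-04 = -22.71 MPa.

-22.7 MPa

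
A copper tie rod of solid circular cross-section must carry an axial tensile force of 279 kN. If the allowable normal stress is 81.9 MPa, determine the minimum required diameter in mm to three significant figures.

Required area A ≥ P/σ_allow = 279000/81.9 = 3407 mm².
For a solid circular section, d ≥ √(4A/π) = 65.86 mm.

65.9 mm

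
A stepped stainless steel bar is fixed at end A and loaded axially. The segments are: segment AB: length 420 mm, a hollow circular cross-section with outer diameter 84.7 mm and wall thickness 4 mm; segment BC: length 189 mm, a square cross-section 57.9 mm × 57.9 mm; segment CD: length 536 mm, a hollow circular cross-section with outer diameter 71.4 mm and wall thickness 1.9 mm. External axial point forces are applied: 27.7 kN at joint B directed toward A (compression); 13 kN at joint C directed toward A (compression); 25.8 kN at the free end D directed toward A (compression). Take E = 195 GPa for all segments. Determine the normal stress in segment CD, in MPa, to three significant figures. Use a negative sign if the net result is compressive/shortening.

Internal axial forces (sectioning from the free end, tension +): N_CD = -25.8 kN, N_BC = -38.8 kN, N_AB = -66.5 kN.
A_CD = 414.8 mm².
σ_CD = N_CD/A_CD = -25800/414.8 = -62.19 MPa.

-62.2 MPa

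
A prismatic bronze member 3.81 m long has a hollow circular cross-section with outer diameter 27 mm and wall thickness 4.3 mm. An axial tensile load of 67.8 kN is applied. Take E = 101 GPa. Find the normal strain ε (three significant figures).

A = 306.7 mm².
σ = N/A = 221.1 MPa; ε = σ/E = 221.1/101000 = 2.189e-03.

0.00219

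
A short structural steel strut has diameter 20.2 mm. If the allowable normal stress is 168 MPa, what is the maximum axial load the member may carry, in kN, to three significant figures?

A = 320.5 mm².
P_max = σ_allow · A = 168 · 320.5 = 53840 N = 53.84 kN.

53.8 kN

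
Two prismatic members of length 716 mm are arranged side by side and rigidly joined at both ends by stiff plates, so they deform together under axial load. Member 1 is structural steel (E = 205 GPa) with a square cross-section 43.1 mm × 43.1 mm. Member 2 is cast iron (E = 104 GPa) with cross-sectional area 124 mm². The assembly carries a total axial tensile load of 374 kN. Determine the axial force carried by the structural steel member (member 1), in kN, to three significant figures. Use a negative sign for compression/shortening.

A_1 = 1858 mm².
Equal strain + equilibrium ⇒ each member carries load in proportion to AE: A₁E₁ = 380800000 N, A₂E₂ = 12900000 N, ΣAE = 393700000 N.
F₁ = P·A₁E₁/ΣAE = 374000·380800000/393700000 = 361700 N.

362 kN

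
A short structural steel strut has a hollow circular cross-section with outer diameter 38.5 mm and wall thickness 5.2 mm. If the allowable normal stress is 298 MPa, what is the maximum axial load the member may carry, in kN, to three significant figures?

162 kN

A = 544 mm².
P_max = σ_allow · A = 298 · 544 = 162100 N = 162.1 kN.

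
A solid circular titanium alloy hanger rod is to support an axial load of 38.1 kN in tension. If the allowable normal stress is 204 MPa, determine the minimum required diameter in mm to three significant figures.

15.4 mm

Required area A ≥ P/σ_allow = 38100/204 = 186.8 mm².
For a solid circular section, d ≥ √(4A/π) = 15.42 mm.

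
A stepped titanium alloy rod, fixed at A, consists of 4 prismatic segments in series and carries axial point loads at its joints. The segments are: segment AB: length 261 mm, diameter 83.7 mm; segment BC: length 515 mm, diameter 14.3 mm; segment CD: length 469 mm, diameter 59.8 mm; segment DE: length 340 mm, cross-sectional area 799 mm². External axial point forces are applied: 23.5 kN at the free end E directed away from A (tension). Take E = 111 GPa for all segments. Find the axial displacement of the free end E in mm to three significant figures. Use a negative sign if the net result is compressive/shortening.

0.814 mm

Internal axial forces (sectioning from the free end, tension +): N_DE = 23.5 kN, N_CD = 23.5 kN, N_BC = 23.5 kN, N_AB = 23.5 kN.
A_AB = 5502 mm².
A_BC = 160.6 mm².
A_CD = 2809 mm².
δ_AB = 23500·261/(5502·111000) = 0.01004 mm
δ_BC = 23500·515/(160.6·111000) = 0.6789 mm
δ_CD = 23500·469/(2809·111000) = 0.03535 mm
δ_DE = 23500·340/(799·111000) = 0.09009 mm
δ = Σδ_i = 0.8144 mm.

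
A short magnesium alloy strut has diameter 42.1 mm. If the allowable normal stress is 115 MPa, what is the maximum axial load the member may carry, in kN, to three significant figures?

160 kN

A = 1392 mm².
P_max = σ_allow · A = 115 · 1392 = 160100 N = 160.1 kN.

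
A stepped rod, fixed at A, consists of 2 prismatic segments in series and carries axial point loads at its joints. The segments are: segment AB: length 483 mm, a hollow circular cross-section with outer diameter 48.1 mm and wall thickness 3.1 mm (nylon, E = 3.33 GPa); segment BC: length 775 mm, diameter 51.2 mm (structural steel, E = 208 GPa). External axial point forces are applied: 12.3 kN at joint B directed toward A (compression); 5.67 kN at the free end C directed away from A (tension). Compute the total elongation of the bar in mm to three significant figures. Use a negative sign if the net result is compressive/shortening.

-2.18 mm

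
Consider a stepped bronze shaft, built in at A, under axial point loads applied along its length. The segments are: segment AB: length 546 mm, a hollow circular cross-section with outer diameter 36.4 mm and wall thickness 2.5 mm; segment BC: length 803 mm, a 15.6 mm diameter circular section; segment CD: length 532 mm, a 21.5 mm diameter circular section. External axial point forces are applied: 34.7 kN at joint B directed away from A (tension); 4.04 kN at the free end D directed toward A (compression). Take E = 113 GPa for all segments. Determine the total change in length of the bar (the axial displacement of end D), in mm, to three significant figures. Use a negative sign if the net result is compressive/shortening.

0.354 mm

Internal axial forces (sectioning from the free end, tension +): N_CD = -4.04 kN, N_BC = -4.04 kN, N_AB = 30.66 kN.
A_AB = 266.2 mm².
A_BC = 191.1 mm².
A_CD = 363.1 mm².
δ_AB = 30660·546/(266.2·113000) = 0.5564 mm
δ_BC = -4040·803/(191.1·113000) = -0.1502 mm
δ_CD = -4040·532/(363.1·113000) = -0.05239 mm
δ = Σδ_i = 0.3538 mm.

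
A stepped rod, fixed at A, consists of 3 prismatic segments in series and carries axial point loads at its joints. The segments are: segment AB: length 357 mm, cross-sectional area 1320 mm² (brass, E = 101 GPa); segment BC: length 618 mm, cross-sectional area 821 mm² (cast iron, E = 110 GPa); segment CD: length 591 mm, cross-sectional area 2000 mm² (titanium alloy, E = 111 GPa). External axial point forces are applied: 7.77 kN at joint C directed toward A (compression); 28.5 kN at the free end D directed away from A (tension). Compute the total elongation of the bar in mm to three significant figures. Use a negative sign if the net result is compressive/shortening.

Internal axial forces (sectioning from the free end, tension +): N_CD = 28.5 kN, N_BC = 20.73 kN, N_AB = 20.73 kN.
δ_AB = 20730·357/(1320·101000) = 0.05551 mm
δ_BC = 20730·618/(821·110000) = 0.1419 mm
δ_CD = 28500·591/(2000·111000) = 0.07587 mm
δ = Σδ_i = 0.2732 mm.

0.273 mm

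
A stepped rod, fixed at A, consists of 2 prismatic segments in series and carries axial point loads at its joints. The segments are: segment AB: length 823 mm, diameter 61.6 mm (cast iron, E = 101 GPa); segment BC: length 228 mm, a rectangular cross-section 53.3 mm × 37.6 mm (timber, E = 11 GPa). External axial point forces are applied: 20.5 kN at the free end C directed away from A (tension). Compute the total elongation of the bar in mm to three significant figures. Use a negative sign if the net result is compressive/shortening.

Internal axial forces (sectioning from the free end, tension +): N_BC = 20.5 kN, N_AB = 20.5 kN.
A_AB = 2980 mm².
A_BC = 2004 mm².
δ_AB = 20500·823/(2980·101000) = 0.05605 mm
δ_BC = 20500·228/(2004·11000) = 0.212 mm
δ = Σδ_i = 0.2681 mm.

0.268 mm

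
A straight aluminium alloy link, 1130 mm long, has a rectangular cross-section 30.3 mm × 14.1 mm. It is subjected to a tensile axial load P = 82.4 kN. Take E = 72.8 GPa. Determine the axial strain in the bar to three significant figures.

0.00265

A = 427.2 mm².
σ = N/A = 192.9 MPa; ε = σ/E = 192.9/72800 = 2.649e-03.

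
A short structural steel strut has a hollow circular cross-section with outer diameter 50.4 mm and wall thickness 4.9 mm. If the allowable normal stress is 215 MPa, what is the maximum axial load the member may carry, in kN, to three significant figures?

A = 700.4 mm².
P_max = σ_allow · A = 215 · 700.4 = 150600 N = 150.6 kN.

151 kN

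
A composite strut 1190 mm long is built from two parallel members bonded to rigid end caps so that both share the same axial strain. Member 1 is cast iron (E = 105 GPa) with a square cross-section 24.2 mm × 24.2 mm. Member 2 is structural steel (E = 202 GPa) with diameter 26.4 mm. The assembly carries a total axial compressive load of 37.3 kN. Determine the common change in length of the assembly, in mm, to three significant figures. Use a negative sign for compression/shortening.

-0.258 mm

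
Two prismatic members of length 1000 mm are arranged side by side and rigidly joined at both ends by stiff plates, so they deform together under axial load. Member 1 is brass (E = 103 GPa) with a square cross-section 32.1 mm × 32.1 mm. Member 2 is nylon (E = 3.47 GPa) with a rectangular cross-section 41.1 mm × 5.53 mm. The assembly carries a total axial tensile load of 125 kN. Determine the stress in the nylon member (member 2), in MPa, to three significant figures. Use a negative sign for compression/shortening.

4.06 MPa

A_1 = 1030 mm².
A_2 = 227.3 mm².
Equal strain + equilibrium ⇒ each member carries load in proportion to AE: A₁E₁ = 106100000 N, A₂E₂ = 788700 N, ΣAE = 106900000 N.
σ₂ = P·E₂/ΣAE = 125000·3470/106900000 = 4.057 MPa.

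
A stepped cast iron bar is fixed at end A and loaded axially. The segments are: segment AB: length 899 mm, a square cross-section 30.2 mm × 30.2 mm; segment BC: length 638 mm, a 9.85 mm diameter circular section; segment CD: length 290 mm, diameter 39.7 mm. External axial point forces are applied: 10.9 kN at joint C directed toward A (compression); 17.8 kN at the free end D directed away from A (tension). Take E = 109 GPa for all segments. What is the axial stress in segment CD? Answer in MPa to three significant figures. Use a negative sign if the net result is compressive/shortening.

14.4 MPa

Internal axial forces (sectioning from the free end, tension +): N_CD = 17.8 kN, N_BC = 6.9 kN, N_AB = 6.9 kN.
A_CD = 1238 mm².
σ_CD = N_CD/A_CD = 17800/1238 = 14.38 MPa.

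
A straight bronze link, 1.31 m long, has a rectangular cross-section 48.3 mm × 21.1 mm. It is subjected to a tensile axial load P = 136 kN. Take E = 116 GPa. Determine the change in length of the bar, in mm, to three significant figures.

A = 1019 mm².
δ_mech = NL/(AE) = 136000·1310/(1019·116000) = 1.507 mm.

1.51 mm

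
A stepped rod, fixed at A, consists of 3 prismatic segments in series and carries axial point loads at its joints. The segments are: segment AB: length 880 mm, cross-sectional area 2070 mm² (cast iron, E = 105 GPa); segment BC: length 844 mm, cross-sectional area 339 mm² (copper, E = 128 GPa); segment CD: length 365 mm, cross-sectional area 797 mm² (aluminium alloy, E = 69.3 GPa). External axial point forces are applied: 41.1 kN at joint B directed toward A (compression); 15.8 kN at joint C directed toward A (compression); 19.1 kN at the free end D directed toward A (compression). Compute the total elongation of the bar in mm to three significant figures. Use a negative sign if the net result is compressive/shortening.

-1.11 mm

Internal axial forces (sectioning from the free end, tension +): N_CD = -19.1 kN, N_BC = -34.9 kN, N_AB = -76 kN.
δ_AB = -76000·880/(2070·105000) = -0.3077 mm
δ_BC = -34900·844/(339·128000) = -0.6788 mm
δ_CD = -19100·365/(797·69300) = -0.1262 mm
δ = Σδ_i = -1.113 mm.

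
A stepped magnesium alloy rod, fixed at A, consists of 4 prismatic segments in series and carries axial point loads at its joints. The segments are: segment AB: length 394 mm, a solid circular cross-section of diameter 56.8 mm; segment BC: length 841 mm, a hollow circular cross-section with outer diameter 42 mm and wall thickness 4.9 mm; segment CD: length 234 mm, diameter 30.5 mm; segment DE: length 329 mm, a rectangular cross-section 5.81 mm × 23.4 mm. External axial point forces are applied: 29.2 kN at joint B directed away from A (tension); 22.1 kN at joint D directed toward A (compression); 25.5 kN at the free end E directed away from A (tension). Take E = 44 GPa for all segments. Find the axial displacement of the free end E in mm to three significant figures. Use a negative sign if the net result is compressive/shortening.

1.66 mm

Internal axial forces (sectioning from the free end, tension +): N_DE = 25.5 kN, N_CD = 3.4 kN, N_BC = 3.4 kN, N_AB = 32.6 kN.
A_AB = 2534 mm².
A_BC = 571.1 mm².
A_CD = 730.6 mm².
A_DE = 136 mm².
δ_AB = 32600·394/(2534·44000) = 0.1152 mm
δ_BC = 3400·841/(571.1·44000) = 0.1138 mm
δ_CD = 3400·234/(730.6·44000) = 0.02475 mm
δ_DE = 25500·329/(136·44000) = 1.402 mm
δ = Σδ_i = 1.656 mm.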